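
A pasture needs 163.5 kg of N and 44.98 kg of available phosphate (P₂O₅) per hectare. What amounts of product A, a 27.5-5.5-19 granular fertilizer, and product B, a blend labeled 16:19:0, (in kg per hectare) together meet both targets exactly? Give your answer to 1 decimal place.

With a, b = kg per hectare of product A and product B:
N: 0.275·a + 0.16·b = 163.5
P₂O₅: 0.055·a + 0.19·b = 44.98
From row1: a = (163.5 − 0.16·b) / 0.275.
Into row2: 0.055·(163.5 − 0.16·b)/0.275 + 0.19·b = 44.98 → b = 77.7215, a = 549.326.

549.3 kg product A, 77.7 kg product B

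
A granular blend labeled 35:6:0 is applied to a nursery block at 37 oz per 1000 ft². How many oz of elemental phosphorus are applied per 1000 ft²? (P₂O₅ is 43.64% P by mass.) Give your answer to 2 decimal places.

P₂O₅ per 1000 ft² = 37 × 6% = 2.22 oz.
Elemental P = 2.22 × 0.4364 = 0.968808 oz per 1000 ft².

0.97 oz P per thousand sq ft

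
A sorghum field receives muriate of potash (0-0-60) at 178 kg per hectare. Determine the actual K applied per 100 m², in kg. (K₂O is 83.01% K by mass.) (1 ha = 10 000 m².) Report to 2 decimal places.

0.89 kg K per hundred sq m

K₂O per hectare = 178 × 60% = 106.8 kg.
Elemental K = 106.8 × 0.8301 = 88.6547 kg per hectare.
Convert to per 100 m²: 88.6547 × 0.01 = 0.886547 kg.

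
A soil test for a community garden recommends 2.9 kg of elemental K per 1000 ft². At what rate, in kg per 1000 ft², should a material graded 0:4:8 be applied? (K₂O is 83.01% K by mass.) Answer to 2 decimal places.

43.67 kg of product per thousand sq ft

As K₂O: 2.9 / 0.8301 = 3.49355 kg per 1000 ft².
Product per 1000 ft² = 3.49355 / 8% = 43.6694 kg.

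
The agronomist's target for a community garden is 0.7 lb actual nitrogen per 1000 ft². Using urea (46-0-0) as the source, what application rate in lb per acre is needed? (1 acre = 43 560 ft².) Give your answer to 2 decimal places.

66.29 lb of product per acre

Product per 1000 ft² = 0.7 / 46% = 1.52174 lb.
Convert to per acre: 1.52174 × 43.56 = 66.287 lb.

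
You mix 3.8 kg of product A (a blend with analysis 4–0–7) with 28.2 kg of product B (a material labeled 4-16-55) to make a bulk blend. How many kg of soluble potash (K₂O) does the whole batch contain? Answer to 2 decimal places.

15.78 kg K₂O

K₂O mass = 7%×3.8 + 55%×28.2 = 15.776 kg.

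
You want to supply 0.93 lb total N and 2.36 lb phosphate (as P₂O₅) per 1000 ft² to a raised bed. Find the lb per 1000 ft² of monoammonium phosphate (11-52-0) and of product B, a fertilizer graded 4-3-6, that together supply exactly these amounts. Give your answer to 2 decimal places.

3.80 lb monoammonium phosphate, 12.80 lb product B

Let a = lb of monoammonium phosphate, b = lb of product B (per 1000 ft²).
N: 0.11·a + 0.04·b = 0.93
P₂O₅: 0.52·a + 0.03·b = 2.36
Eliminate b: (row1) − 0.04/0.03·(row2) → -0.583333·a = -2.21667, so a = 3.8.
Then b = (2.36 − 0.52·3.8) / 0.03 = 12.8.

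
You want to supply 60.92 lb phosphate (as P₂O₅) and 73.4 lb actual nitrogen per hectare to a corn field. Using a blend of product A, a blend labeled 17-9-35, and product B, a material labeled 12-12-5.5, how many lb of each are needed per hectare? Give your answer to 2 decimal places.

156.00 lb product A, 390.67 lb product B

With a, b = lb per hectare of product A and product B:
P₂O₅: 0.09·a + 0.12·b = 60.92
N: 0.17·a + 0.12·b = 73.4
From row1: a = (60.92 − 0.12·b) / 0.09.
Into row2: 0.17·(60.92 − 0.12·b)/0.09 + 0.12·b = 73.4 → b = 390.667, a = 156.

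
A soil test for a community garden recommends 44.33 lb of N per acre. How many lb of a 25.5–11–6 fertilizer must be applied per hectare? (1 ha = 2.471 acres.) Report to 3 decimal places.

Product per acre = 44.33 / 25.5% = 173.843 lb.
Convert to per hectare: 173.843 × 2.471 = 429.5664 lb.

429.566 lb of product per hectare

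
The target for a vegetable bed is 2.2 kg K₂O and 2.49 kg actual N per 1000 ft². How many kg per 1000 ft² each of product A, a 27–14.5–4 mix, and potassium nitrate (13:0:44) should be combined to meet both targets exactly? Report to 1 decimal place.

Per-1000 ft² balance (a = product A, b = potassium nitrate):
K₂O: 0.04·a + 0.44·b = 2.2
N: 0.27·a + 0.13·b = 2.49
Eliminate a: (row1) − 0.04/0.27·(row2) → 0.420741·b = 1.83111, so b = 4.35211.
Back-substitute: a = (2.2 − 0.44·4.35211) / 0.04 = 7.12676.

7.1 kg product A, 4.4 kg potassium nitrate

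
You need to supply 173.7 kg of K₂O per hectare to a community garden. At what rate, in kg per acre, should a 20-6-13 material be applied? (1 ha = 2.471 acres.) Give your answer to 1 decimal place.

Product per hectare = 173.7 / 13% = 1336.15 kg.
Convert to per acre: 1336.15 × 0.404694 = 540.734 kg.

540.7 kg of product per acre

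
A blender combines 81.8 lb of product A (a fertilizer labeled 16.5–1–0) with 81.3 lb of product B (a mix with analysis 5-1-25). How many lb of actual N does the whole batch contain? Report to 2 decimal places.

17.56 lb N

N mass = 16.5%×81.8 + 5%×81.3 = 17.562 lb.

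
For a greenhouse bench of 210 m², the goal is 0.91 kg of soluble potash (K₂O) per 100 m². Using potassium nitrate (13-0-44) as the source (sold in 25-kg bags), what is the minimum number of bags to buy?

1 bags

Product per 100 m² = 0.91 / 44% = 2.06818 kg.
Total product = 2.06818 × 210 / 100 = 4.34318 kg.
Bags = ⌈4.34318 / 25⌉ = 1.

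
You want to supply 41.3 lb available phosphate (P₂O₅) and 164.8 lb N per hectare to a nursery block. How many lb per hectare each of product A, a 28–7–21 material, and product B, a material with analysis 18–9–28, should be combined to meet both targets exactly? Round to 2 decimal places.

Let a = lb of product A, b = lb of product B (per hectare).
P₂O₅: 0.07·a + 0.09·b = 41.3
N: 0.28·a + 0.18·b = 164.8
Eliminate b: (row1) − 0.09/0.18·(row2) → -0.07·a = -41.1, so a = 587.143.
Then b = (164.8 − 0.28·587.143) / 0.18 = 2.22222.

587.14 lb product A, 2.22 lb product B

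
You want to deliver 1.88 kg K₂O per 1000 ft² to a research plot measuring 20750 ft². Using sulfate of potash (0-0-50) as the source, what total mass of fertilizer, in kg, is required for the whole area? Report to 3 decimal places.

78.020 kg

Product per 1000 ft² = 1.88 / 50% = 3.76 kg.
Total product = 3.76 × 20750 / 1000 = 78.02 kg.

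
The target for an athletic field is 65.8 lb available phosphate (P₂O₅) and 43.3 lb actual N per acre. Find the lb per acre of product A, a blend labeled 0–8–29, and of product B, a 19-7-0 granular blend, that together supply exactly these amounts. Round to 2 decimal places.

623.09 lb product A, 227.89 lb product B

Let a = lb of product A, b = lb of product B (per acre).
P₂O₅: 0.08·a + 0.07·b = 65.8
N: 0·a + 0.19·b = 43.3
Solving simultaneously: a = 623.092, b = 227.8947.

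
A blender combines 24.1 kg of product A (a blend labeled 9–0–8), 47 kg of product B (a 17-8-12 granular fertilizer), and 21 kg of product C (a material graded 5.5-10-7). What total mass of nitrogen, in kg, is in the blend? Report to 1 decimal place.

N mass = 9%×24.1 + 17%×47 + 5.5%×21 = 11.314 kg.

11.3 kg N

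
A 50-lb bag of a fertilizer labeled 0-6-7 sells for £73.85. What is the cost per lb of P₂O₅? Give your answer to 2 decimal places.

£24.62 per lb P₂O₅

P₂O₅ in bag = 50 × 6% = 3 lb.
Cost per lb P₂O₅ = £73.85 / 3 = £24.6167.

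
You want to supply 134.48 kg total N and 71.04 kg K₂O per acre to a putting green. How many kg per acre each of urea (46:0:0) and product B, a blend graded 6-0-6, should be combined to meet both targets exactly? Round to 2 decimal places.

Let a = kg of urea, b = kg of product B (per acre).
N: 0.46·a + 0.06·b = 134.48
K₂O: 0·a + 0.06·b = 71.04
Solving simultaneously: a = 137.913, b = 1184.

137.91 kg urea, 1184.00 kg product B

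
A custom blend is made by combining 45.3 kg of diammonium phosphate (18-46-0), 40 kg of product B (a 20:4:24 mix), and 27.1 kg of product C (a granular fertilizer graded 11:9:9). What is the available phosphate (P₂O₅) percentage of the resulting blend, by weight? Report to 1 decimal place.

Total mass = 45.3 + 40 + 27.1 = 112.4 kg.
P₂O₅ mass = 46%×45.3 + 4%×40 + 9%×27.1 = 24.877 kg.
% P₂O₅ = 24.877 / 112.4 = 22.1326%.

22.1% P₂O₅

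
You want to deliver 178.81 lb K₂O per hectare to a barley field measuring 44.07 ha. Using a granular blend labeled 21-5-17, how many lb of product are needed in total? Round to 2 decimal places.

46353.86 lb

Product per hectare = 178.81 / 17% = 1051.82 lb.
Total product = 1051.82 × 44.07 = 46353.863 lb.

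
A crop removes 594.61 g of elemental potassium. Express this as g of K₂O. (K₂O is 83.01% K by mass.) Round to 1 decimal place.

K₂O = 594.61 / 0.8301 = 716.311 g.

716.3 g K₂O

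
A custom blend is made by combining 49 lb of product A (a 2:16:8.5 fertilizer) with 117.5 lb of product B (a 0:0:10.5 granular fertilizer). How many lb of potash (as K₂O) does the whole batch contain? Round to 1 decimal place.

16.5 lb K₂O

K₂O mass = 8.5%×49 + 10.5%×117.5 = 16.5025 lb.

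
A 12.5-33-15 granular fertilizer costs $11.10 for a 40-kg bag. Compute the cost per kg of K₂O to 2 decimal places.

K₂O in bag = 40 × 15% = 6 kg.
Cost per kg K₂O = $11.10 / 6 = $1.8500.

$1.85 per kg K₂O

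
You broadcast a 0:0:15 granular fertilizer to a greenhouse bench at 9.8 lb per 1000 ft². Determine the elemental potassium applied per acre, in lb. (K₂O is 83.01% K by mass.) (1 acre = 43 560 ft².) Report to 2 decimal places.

53.15 lb K per acre

K₂O per 1000 ft² = 9.8 × 15% = 1.47 lb.
Elemental K = 1.47 × 0.8301 = 1.22025 lb per 1000 ft².
Convert to per acre: 1.22025 × 43.56 = 53.154 lb.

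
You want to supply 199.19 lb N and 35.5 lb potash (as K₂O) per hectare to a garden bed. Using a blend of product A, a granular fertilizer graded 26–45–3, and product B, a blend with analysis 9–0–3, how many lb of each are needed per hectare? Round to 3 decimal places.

545.235 lb product A, 638.098 lb product B

Per-hectare balance (a = product A, b = product B):
N: 0.26·a + 0.09·b = 199.19
K₂O: 0.03·a + 0.03·b = 35.5
Solving simultaneously: a = 545.2353, b = 638.09804.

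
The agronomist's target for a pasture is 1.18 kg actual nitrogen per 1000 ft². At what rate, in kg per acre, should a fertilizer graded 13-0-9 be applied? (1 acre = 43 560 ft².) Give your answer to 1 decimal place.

Product per 1000 ft² = 1.18 / 13% = 9.07692 kg.
Convert to per acre: 9.07692 × 43.56 = 395.391 kg.

395.4 kg of product per acre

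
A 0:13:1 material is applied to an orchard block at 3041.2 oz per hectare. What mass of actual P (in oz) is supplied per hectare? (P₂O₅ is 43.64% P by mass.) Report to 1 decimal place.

172.5 oz P per hectare

P₂O₅ per hectare = 3041.2 × 13% = 395.356 oz.
Elemental P = 395.356 × 0.4364 = 172.533 oz per hectare.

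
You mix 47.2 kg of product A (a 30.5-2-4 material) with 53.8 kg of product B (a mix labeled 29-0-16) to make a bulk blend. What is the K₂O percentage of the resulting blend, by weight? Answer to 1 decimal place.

10.4% K₂O

Total mass = 47.2 + 53.8 = 101 kg.
K₂O mass = 4%×47.2 + 16%×53.8 = 10.496 kg.
% K₂O = 10.496 / 101 = 10.3921%.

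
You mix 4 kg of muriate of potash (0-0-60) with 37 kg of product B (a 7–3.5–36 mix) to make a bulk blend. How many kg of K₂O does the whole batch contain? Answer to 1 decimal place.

15.7 kg K₂O

K₂O mass = 60%×4 + 36%×37 = 15.72 kg.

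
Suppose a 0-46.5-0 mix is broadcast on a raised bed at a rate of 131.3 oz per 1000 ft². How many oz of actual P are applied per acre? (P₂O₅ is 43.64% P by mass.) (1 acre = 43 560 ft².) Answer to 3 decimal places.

P₂O₅ per 1000 ft² = 131.3 × 46.5% = 61.0545 oz.
Elemental P = 61.0545 × 0.4364 = 26.6442 oz per 1000 ft².
Convert to per acre: 26.6442 × 43.56 = 1160.6206 oz.

1160.621 oz P per acre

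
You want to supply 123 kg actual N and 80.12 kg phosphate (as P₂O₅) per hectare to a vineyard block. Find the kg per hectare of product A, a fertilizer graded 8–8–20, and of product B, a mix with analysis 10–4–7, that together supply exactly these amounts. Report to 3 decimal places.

Let a = kg of product A, b = kg of product B (per hectare).
N: 0.08·a + 0.1·b = 123
P₂O₅: 0.08·a + 0.04·b = 80.12
Solving simultaneously: a = 644.1667, b = 714.6667.

644.167 kg product A, 714.667 kg product B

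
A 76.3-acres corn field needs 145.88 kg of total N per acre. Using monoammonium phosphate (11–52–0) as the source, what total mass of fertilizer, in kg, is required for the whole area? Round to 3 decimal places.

Product per acre = 145.88 / 11% = 1326.18 kg.
Total product = 1326.18 × 76.3 = 101187.6727 kg.

101187.673 kg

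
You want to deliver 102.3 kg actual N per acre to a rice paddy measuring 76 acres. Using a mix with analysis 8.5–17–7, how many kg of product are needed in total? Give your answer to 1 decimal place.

91468.2 kg

Product per acre = 102.3 / 8.5% = 1203.53 kg.
Total product = 1203.53 × 76 = 91468.24 kg.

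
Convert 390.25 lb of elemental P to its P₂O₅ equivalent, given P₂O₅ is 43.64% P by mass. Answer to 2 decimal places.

P₂O₅ = 390.25 / 0.4364 = 894.248 lb.

894.25 lb P₂O₅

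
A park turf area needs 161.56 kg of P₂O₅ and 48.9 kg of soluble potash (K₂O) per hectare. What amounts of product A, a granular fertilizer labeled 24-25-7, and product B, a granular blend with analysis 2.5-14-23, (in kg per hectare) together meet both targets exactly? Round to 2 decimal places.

Per-hectare balance (a = product A, b = product B):
P₂O₅: 0.25·a + 0.14·b = 161.56
K₂O: 0.07·a + 0.23·b = 48.9
Eliminate b: (row1) − 0.14/0.23·(row2) → 0.207391·a = 131.795, so a = 635.488.
Then b = (48.9 − 0.07·635.488) / 0.23 = 19.1992.

635.49 kg product A, 19.20 kg product B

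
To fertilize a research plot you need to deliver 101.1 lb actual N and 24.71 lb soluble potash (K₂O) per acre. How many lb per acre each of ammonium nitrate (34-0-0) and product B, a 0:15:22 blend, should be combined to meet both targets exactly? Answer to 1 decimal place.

With a, b = lb per acre of ammonium nitrate and product B:
N: 0.34·a + 0·b = 101.1
K₂O: 0·a + 0.22·b = 24.71
Solving simultaneously: a = 297.353, b = 112.318.

297.4 lb ammonium nitrate, 112.3 lb product B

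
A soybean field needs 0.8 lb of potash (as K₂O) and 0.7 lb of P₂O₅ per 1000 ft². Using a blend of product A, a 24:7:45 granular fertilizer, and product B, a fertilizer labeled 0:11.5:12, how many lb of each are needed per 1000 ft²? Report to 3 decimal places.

0.185 lb product A, 5.975 lb product B

With a, b = lb per 1000 ft² of product A and product B:
K₂O: 0.45·a + 0.12·b = 0.8
P₂O₅: 0.07·a + 0.115·b = 0.7
Solving simultaneously: a = 0.184544, b = 5.97463.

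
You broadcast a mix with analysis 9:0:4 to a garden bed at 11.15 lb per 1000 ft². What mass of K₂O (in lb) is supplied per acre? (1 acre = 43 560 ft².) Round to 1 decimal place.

19.4 lb K₂O per acre

K₂O per 1000 ft² = 11.15 × 4% = 0.446 lb.
Convert to per acre: 0.446 × 43.56 = 19.4278 lb.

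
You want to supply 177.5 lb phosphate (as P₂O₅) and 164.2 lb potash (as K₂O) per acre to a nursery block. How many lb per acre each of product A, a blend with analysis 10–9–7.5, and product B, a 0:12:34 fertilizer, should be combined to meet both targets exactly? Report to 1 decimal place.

Per-acre balance (a = product A, b = product B):
P₂O₅: 0.09·a + 0.12·b = 177.5
K₂O: 0.075·a + 0.34·b = 164.2
Eliminate b: (row1) − 0.12/0.34·(row2) → 0.0635294·a = 119.547, so a = 1881.76.
Then b = (164.2 − 0.075·1881.76) / 0.34 = 67.8472.

1881.8 lb product A, 67.8 lb product B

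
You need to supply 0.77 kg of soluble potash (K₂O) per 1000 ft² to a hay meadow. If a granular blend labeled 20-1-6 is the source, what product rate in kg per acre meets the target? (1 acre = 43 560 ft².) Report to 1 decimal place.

559.0 kg of product per acre

Product per 1000 ft² = 0.77 / 6% = 12.8333 kg.
Convert to per acre: 12.8333 × 43.56 = 559.02 kg.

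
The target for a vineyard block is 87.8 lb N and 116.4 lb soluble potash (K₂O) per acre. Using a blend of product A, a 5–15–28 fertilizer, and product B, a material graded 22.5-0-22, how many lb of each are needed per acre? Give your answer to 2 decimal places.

With a, b = lb per acre of product A and product B:
N: 0.05·a + 0.225·b = 87.8
K₂O: 0.28·a + 0.22·b = 116.4
Solving simultaneously: a = 132.192, b = 360.846.

132.19 lb product A, 360.85 lb product B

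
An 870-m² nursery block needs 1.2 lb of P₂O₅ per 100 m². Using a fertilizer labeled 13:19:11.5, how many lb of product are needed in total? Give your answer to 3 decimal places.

Product per 100 m² = 1.2 / 19% = 6.31579 lb.
Total product = 6.31579 × 870 / 100 = 54.9474 lb.

54.947 lb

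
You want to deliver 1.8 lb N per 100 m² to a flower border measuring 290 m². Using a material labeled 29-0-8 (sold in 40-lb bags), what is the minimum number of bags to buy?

Product per 100 m² = 1.8 / 29% = 6.2069 lb.
Total product = 6.2069 × 290 / 100 = 18 lb.
Bags = ⌈18 / 40⌉ = 1.

1 bags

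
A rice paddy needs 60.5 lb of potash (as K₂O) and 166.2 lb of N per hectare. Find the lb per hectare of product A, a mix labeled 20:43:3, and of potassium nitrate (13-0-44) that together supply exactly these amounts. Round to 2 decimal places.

776.02 lb product A, 84.59 lb potassium nitrate

With a, b = lb per hectare of product A and potassium nitrate:
K₂O: 0.03·a + 0.44·b = 60.5
N: 0.2·a + 0.13·b = 166.2
Solving simultaneously: a = 776.017, b = 84.5898.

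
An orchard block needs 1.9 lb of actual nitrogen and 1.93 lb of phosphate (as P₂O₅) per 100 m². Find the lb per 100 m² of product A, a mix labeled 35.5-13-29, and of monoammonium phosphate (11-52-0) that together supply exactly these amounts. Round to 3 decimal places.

With a, b = lb per 100 m² of product A and monoammonium phosphate:
N: 0.355·a + 0.11·b = 1.9
P₂O₅: 0.13·a + 0.52·b = 1.93
Solving simultaneously: a = 4.5549, b = 2.57281.

4.555 lb product A, 2.573 lb monoammonium phosphate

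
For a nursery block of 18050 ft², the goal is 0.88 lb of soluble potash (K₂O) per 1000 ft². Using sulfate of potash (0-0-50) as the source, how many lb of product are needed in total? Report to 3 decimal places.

31.768 lb

Product per 1000 ft² = 0.88 / 50% = 1.76 lb.
Total product = 1.76 × 18050 / 1000 = 31.768 lb.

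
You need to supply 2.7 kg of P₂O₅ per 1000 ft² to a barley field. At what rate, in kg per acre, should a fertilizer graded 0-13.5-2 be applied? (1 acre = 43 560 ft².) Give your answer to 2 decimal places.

Product per 1000 ft² = 2.7 / 13.5% = 20 kg.
Convert to per acre: 20 × 43.56 = 871.2 kg.

871.20 kg of product per acre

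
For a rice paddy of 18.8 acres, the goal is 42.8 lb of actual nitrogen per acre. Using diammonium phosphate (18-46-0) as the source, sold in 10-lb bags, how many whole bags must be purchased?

Product per acre = 42.8 / 18% = 237.778 lb.
Total product = 237.778 × 18.8 = 4470.22 lb.
Bags = ⌈4470.22 / 10⌉ = 448.

448 bags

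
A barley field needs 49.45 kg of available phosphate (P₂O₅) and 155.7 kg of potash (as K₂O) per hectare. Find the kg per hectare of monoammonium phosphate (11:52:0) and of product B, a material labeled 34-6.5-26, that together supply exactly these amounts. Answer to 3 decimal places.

20.240 kg monoammonium phosphate, 598.846 kg product B

Let a = kg of monoammonium phosphate, b = kg of product B (per hectare).
P₂O₅: 0.52·a + 0.065·b = 49.45
K₂O: 0·a + 0.26·b = 155.7
Solving simultaneously: a = 20.2404, b = 598.8462.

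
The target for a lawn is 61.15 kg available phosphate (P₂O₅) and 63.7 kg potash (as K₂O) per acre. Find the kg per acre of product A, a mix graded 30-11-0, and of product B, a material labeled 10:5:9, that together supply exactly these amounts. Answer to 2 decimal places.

234.19 kg product A, 707.78 kg product B

With a, b = kg per acre of product A and product B:
P₂O₅: 0.11·a + 0.05·b = 61.15
K₂O: 0·a + 0.09·b = 63.7
Solving simultaneously: a = 234.192, b = 707.778.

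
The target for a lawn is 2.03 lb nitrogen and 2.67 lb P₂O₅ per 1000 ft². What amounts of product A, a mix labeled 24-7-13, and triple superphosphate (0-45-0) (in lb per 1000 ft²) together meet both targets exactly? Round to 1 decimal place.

With a, b = lb per 1000 ft² of product A and triple superphosphate:
N: 0.24·a + 0·b = 2.03
P₂O₅: 0.07·a + 0.45·b = 2.67
Solving simultaneously: a = 8.45833, b = 4.61759.

8.5 lb product A, 4.6 lb triple superphosphate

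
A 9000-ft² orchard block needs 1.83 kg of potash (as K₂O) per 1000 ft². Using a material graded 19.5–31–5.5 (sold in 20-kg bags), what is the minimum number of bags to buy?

15 bags

Product per 1000 ft² = 1.83 / 5.5% = 33.2727 kg.
Total product = 33.2727 × 9000 / 1000 = 299.455 kg.
Bags = ⌈299.455 / 20⌉ = 15.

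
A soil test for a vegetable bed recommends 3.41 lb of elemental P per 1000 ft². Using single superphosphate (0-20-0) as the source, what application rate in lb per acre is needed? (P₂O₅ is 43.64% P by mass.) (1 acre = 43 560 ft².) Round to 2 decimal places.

1701.87 lb of product per acre

As P₂O₅: 3.41 / 0.4364 = 7.81393 lb per 1000 ft².
Product per 1000 ft² = 7.81393 / 20% = 39.0697 lb.
Convert to per acre: 39.0697 × 43.56 = 1701.874 lb.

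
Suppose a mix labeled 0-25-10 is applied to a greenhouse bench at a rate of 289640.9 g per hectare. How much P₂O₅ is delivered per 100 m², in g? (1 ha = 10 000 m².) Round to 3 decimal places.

724.102 g P₂O₅ per hundred sq m

P₂O₅ per hectare = 289640.9 × 25% = 72410.2 g.
Convert to per 100 m²: 72410.2 × 0.01 = 724.1023 g.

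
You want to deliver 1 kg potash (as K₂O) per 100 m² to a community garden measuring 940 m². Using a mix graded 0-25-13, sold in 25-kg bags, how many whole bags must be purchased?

Product per 100 m² = 1 / 13% = 7.69231 kg.
Total product = 7.69231 × 940 / 100 = 72.3077 kg.
Bags = ⌈72.3077 / 25⌉ = 3.

3 bags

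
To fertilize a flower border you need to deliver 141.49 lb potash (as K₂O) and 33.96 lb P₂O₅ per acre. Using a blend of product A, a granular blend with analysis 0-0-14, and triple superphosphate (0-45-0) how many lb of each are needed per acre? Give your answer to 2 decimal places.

1010.64 lb product A, 75.47 lb triple superphosphate

Per-acre balance (a = product A, b = triple superphosphate):
K₂O: 0.14·a + 0·b = 141.49
P₂O₅: 0·a + 0.45·b = 33.96
Solving simultaneously: a = 1010.643, b = 75.4667.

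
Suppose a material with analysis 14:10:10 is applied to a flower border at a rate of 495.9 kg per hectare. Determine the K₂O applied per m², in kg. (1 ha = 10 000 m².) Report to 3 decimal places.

0.005 kg K₂O per sq m

K₂O per hectare = 495.9 × 10% = 49.59 kg.
Convert to per m²: 49.59 × 0.0001 = 0.004959 kg.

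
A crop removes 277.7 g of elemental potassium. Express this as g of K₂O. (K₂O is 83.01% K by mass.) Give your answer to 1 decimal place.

334.5 g K₂O

K₂O = 277.7 / 0.8301 = 334.538 g.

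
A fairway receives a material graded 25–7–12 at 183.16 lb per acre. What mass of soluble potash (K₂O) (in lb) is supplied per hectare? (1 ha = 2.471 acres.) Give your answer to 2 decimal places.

K₂O per acre = 183.16 × 12% = 21.9792 lb.
Convert to per hectare: 21.9792 × 2.471 = 54.3106 lb.

54.31 lb K₂O per hectare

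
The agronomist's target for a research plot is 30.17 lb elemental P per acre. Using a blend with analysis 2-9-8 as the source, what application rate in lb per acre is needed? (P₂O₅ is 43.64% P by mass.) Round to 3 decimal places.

768.154 lb of product per acre

As P₂O₅: 30.17 / 0.4364 = 69.1338 lb per acre.
Product per acre = 69.1338 / 9% = 768.1536 lb.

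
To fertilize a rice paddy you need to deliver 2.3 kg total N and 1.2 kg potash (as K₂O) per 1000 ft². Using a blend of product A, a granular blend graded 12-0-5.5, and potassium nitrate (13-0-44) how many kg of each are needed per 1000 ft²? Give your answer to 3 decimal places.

18.751 kg product A, 0.383 kg potassium nitrate

With a, b = kg per 1000 ft² of product A and potassium nitrate:
N: 0.12·a + 0.13·b = 2.3
K₂O: 0.055·a + 0.44·b = 1.2
Eliminate b: (row1) − 0.13/0.44·(row2) → 0.10375·a = 1.94545, so a = 18.7514.
Then b = (1.2 − 0.055·18.7514) / 0.44 = 0.383352.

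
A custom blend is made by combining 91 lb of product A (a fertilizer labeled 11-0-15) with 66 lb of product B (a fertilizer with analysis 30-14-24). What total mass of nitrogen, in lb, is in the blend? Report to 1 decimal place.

N mass = 11%×91 + 30%×66 = 29.81 lb.

29.8 lb N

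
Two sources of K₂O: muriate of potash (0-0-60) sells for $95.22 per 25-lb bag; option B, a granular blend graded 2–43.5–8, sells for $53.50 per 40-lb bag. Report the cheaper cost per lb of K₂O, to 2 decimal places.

$6.35 per lb K₂O (muriate of potash)

muriate of potash: K₂O per bag = 25 × 60% = 15 lb; cost = 95.22 / 15 = $6.3480/lb K₂O.
option B: K₂O per bag = 40 × 8% = 3.2 lb; cost = 53.50 / 3.2 = $16.7188/lb K₂O.
muriate of potash is cheaper.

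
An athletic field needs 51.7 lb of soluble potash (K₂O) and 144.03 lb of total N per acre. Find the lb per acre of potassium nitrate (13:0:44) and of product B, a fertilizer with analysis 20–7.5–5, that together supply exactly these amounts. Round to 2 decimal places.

38.51 lb potassium nitrate, 695.12 lb product B

With a, b = lb per acre of potassium nitrate and product B:
K₂O: 0.44·a + 0.05·b = 51.7
N: 0.13·a + 0.2·b = 144.03
Solving simultaneously: a = 38.5092, b = 695.119.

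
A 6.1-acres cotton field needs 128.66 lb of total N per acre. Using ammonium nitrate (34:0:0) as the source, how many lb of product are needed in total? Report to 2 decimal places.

2308.31 lb

Product per acre = 128.66 / 34% = 378.412 lb.
Total product = 378.412 × 6.1 = 2308.312 lb.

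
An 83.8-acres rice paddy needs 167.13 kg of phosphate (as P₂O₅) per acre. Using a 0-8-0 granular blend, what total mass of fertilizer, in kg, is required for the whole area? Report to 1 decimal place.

Product per acre = 167.13 / 8% = 2089.12 kg.
Total product = 2089.12 × 83.8 = 175068.67 kg.

175068.7 kg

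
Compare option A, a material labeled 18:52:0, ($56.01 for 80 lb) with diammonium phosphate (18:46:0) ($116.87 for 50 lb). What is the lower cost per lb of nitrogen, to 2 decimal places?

option A: N per bag = 80 × 18% = 14.4 lb; cost = 56.01 / 14.4 = $3.8896/lb N.
diammonium phosphate: N per bag = 50 × 18% = 9 lb; cost = 116.87 / 9 = $12.9856/lb N.
option A is cheaper.

$3.89 per lb N (option A)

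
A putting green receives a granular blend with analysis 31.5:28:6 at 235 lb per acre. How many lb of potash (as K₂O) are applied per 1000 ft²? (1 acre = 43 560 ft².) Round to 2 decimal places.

0.32 lb K₂O per thousand sq ft

K₂O per acre = 235 × 6% = 14.1 lb.
Convert to per 1000 ft²: 14.1 × 0.0229568 = 0.323691 lb.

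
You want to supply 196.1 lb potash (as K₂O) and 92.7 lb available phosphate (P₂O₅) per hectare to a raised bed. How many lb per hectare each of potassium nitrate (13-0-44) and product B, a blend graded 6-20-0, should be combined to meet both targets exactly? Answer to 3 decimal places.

Per-hectare balance (a = potassium nitrate, b = product B):
K₂O: 0.44·a + 0·b = 196.1
P₂O₅: 0·a + 0.2·b = 92.7
Solving simultaneously: a = 445.6818, b = 463.5.

445.682 lb potassium nitrate, 463.500 lb product B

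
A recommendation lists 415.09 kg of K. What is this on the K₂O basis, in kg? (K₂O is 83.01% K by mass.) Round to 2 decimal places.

500.05 kg K₂O

K₂O = 415.09 / 0.8301 = 500.048 kg.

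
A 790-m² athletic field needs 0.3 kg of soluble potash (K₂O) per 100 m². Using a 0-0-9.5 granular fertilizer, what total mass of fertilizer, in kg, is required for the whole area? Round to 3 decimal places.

24.947 kg

Product per 100 m² = 0.3 / 9.5% = 3.15789 kg.
Total product = 3.15789 × 790 / 100 = 24.9474 kg.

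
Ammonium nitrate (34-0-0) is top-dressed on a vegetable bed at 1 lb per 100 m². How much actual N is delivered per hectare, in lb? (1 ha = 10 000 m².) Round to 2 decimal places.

34.00 lb N per hectare

nitrogen per 100 m² = 1 × 34% = 0.34 lb.
Convert to per hectare: 0.34 × 100 = 34 lb.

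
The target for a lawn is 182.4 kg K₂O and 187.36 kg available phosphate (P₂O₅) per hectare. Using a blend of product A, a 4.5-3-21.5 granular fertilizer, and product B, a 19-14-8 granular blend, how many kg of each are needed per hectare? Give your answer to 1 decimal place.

380.8 kg product A, 1256.7 kg product B

With a, b = kg per hectare of product A and product B:
K₂O: 0.215·a + 0.08·b = 182.4
P₂O₅: 0.03·a + 0.14·b = 187.36
Eliminate a: (row1) − 0.215/0.03·(row2) → -0.923333·b = -1160.35, so b = 1256.69.
Back-substitute: a = (182.4 − 0.08·1256.69) / 0.215 = 380.765.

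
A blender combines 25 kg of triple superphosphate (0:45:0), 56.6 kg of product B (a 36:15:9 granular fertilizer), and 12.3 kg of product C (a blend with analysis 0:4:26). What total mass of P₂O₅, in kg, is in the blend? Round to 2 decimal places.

P₂O₅ mass = 45%×25 + 15%×56.6 + 4%×12.3 = 20.232 kg.

20.23 kg P₂O₅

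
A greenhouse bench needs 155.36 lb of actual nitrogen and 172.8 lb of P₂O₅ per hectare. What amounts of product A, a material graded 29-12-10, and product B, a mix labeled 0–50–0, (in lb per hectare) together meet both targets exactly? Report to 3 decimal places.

Let a = lb of product A, b = lb of product B (per hectare).
N: 0.29·a + 0·b = 155.36
P₂O₅: 0.12·a + 0.5·b = 172.8
From row1: a = (155.36 − 0·b) / 0.29.
Into row2: 0.12·(155.36 − 0·b)/0.29 + 0.5·b = 172.8 → b = 217.0262, a = 535.7241.

535.724 lb product A, 217.026 lb product B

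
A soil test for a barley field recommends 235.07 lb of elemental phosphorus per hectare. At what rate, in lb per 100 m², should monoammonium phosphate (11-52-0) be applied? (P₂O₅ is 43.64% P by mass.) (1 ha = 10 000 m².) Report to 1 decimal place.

10.4 lb of product per hundred sq m

As P₂O₅: 235.07 / 0.4364 = 538.657 lb per hectare.
Product per hectare = 538.657 / 52% = 1035.88 lb.
Convert to per 100 m²: 1035.88 × 0.01 = 10.3588 lb.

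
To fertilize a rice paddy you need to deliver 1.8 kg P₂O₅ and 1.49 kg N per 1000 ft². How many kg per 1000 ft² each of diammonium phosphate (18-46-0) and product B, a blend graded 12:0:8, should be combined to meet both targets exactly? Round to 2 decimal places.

3.91 kg diammonium phosphate, 6.55 kg product B

With a, b = kg per 1000 ft² of diammonium phosphate and product B:
P₂O₅: 0.46·a + 0·b = 1.8
N: 0.18·a + 0.12·b = 1.49
Eliminate b: (row1) − 0/0.12·(row2) → 0.46·a = 1.8, so a = 3.91304.
Then b = (1.49 − 0.18·3.91304) / 0.12 = 6.5471.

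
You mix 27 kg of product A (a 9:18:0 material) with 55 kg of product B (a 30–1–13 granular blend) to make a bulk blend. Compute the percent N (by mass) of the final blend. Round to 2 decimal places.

Total mass = 27 + 55 = 82 kg.
N mass = 9%×27 + 30%×55 = 18.93 kg.
% N = 18.93 / 82 = 23.0854%.

23.09% N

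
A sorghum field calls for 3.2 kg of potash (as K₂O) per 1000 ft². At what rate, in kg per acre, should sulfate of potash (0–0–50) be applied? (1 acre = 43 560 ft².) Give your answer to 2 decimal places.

Product per 1000 ft² = 3.2 / 50% = 6.4 kg.
Convert to per acre: 6.4 × 43.56 = 278.784 kg.

278.78 kg of product per acre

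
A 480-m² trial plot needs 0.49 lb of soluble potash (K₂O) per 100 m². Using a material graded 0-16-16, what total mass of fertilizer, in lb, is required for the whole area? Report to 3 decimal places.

14.700 lb

Product per 100 m² = 0.49 / 16% = 3.0625 lb.
Total product = 3.0625 × 480 / 100 = 14.7 lb.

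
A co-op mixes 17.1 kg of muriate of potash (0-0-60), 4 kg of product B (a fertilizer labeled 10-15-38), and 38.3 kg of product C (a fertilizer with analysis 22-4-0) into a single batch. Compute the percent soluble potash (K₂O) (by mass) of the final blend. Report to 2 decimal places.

Total mass = 17.1 + 4 + 38.3 = 59.4 kg.
K₂O mass = 60%×17.1 + 38%×4 + 0%×38.3 = 11.78 kg.
% K₂O = 11.78 / 59.4 = 19.8316%.

19.83% K₂O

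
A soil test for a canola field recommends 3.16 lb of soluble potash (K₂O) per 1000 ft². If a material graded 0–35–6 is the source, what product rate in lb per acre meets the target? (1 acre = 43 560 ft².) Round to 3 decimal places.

Product per 1000 ft² = 3.16 / 6% = 52.6667 lb.
Convert to per acre: 52.6667 × 43.56 = 2294.16 lb.

2294.160 lb of product per acre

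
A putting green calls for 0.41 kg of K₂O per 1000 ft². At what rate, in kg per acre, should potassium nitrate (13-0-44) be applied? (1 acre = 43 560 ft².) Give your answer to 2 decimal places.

40.59 kg of product per acre

Product per 1000 ft² = 0.41 / 44% = 0.931818 kg.
Convert to per acre: 0.931818 × 43.56 = 40.59 kg.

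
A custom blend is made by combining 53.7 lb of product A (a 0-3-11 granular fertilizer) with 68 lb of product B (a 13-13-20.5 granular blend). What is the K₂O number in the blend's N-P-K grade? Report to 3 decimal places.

Total mass = 53.7 + 68 = 121.7 lb.
K₂O mass = 11%×53.7 + 20.5%×68 = 19.847 lb.
% K₂O = 19.847 / 121.7 = 16.3081%.

16.308% K₂O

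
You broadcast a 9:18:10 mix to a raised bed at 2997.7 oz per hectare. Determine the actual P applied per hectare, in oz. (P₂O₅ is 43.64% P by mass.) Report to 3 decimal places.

235.475 oz P per hectare

P₂O₅ per hectare = 2997.7 × 18% = 539.586 oz.
Elemental P = 539.586 × 0.4364 = 235.4753 oz per hectare.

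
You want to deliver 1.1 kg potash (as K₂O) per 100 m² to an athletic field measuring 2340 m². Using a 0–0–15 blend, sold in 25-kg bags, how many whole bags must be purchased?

7 bags

Product per 100 m² = 1.1 / 15% = 7.33333 kg.
Total product = 7.33333 × 2340 / 100 = 171.6 kg.
Bags = ⌈171.6 / 25⌉ = 7.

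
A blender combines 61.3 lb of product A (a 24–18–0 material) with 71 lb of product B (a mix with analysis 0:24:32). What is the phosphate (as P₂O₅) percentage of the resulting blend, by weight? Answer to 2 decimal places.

Total mass = 61.3 + 71 = 132.3 lb.
P₂O₅ mass = 18%×61.3 + 24%×71 = 28.074 lb.
% P₂O₅ = 28.074 / 132.3 = 21.21995%.

21.22% P₂O₅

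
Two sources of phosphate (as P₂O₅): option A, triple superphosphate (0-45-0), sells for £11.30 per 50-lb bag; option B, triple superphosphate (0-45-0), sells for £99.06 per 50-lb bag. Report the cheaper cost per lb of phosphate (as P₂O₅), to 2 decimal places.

option A: P₂O₅ per bag = 50 × 45% = 22.5 lb; cost = 11.30 / 22.5 = £0.5022/lb P₂O₅.
option B: P₂O₅ per bag = 50 × 45% = 22.5 lb; cost = 99.06 / 22.5 = £4.4027/lb P₂O₅.
option A is cheaper.

£0.50 per lb P₂O₅ (option A)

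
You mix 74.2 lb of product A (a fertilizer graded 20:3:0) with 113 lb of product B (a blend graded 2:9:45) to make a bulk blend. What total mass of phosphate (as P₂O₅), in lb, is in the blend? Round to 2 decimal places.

12.40 lb P₂O₅

P₂O₅ mass = 3%×74.2 + 9%×113 = 12.396 lb.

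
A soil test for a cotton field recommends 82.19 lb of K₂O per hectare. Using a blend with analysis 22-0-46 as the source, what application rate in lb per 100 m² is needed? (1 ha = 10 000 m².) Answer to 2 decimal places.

Product per hectare = 82.19 / 46% = 178.674 lb.
Convert to per 100 m²: 178.674 × 0.01 = 1.78674 lb.

1.79 lb of product per hundred sq m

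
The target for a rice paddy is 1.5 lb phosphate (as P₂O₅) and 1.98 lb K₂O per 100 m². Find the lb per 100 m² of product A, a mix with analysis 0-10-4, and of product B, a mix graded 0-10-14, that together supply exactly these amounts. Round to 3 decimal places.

1.200 lb product A, 13.800 lb product B

Per-100 m² balance (a = product A, b = product B):
P₂O₅: 0.1·a + 0.1·b = 1.5
K₂O: 0.04·a + 0.14·b = 1.98
Eliminate b: (row1) − 0.1/0.14·(row2) → 0.0714286·a = 0.0857143, so a = 1.2.
Then b = (1.98 − 0.04·1.2) / 0.14 = 13.8.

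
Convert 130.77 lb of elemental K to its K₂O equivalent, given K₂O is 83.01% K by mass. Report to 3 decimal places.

157.535 lb K₂O

K₂O = 130.77 / 0.8301 = 157.5352 lb.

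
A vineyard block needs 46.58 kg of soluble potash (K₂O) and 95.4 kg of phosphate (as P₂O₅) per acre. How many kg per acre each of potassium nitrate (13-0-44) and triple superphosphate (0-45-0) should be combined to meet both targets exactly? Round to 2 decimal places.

Per-acre balance (a = potassium nitrate, b = triple superphosphate):
K₂O: 0.44·a + 0·b = 46.58
P₂O₅: 0·a + 0.45·b = 95.4
Solving simultaneously: a = 105.864, b = 212.

105.86 kg potassium nitrate, 212.00 kg triple superphosphate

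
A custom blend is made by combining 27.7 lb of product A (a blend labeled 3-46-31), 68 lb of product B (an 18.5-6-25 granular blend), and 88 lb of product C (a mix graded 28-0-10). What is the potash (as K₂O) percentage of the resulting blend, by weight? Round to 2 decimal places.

Total mass = 27.7 + 68 + 88 = 183.7 lb.
K₂O mass = 31%×27.7 + 25%×68 + 10%×88 = 34.387 lb.
% K₂O = 34.387 / 183.7 = 18.7191%.

18.72% K₂O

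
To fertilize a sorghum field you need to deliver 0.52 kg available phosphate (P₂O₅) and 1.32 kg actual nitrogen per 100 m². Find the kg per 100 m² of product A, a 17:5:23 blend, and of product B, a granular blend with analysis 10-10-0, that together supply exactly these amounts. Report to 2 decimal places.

6.67 kg product A, 1.87 kg product B

Per-100 m² balance (a = product A, b = product B):
P₂O₅: 0.05·a + 0.1·b = 0.52
N: 0.17·a + 0.1·b = 1.32
Eliminate b: (row1) − 0.1/0.1·(row2) → -0.12·a = -0.8, so a = 6.66667.
Then b = (1.32 − 0.17·6.66667) / 0.1 = 1.86667.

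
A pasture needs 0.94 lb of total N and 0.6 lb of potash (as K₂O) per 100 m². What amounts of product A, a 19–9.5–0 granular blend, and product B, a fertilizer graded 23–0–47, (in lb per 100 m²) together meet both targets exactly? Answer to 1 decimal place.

3.4 lb product A, 1.3 lb product B

With a, b = lb per 100 m² of product A and product B:
N: 0.19·a + 0.23·b = 0.94
K₂O: 0·a + 0.47·b = 0.6
Solving simultaneously: a = 3.40202, b = 1.2766.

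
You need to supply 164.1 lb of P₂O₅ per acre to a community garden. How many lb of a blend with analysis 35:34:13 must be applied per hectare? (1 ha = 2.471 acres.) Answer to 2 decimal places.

Product per acre = 164.1 / 34% = 482.647 lb.
Convert to per hectare: 482.647 × 2.471 = 1192.621 lb.

1192.62 lb of product per hectare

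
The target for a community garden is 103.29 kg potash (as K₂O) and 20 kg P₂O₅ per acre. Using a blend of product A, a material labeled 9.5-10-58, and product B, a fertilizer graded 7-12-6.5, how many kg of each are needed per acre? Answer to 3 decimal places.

Let a = kg of product A, b = kg of product B (per acre).
K₂O: 0.58·a + 0.065·b = 103.29
P₂O₅: 0.1·a + 0.12·b = 20
Eliminate a: (row1) − 0.58/0.1·(row2) → -0.631·b = -12.71, so b = 20.1426.
Back-substitute: a = (103.29 − 0.065·20.1426) / 0.58 = 175.8288.

175.829 kg product A, 20.143 kg product B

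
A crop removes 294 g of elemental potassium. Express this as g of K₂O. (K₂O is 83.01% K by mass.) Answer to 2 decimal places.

354.17 g K₂O

K₂O = 294 / 0.8301 = 354.174 g.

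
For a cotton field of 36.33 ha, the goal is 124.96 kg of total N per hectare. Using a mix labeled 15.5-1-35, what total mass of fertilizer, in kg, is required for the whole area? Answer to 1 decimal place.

Product per hectare = 124.96 / 15.5% = 806.194 kg.
Total product = 806.194 × 36.33 = 29289.01 kg.

29289.0 kg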